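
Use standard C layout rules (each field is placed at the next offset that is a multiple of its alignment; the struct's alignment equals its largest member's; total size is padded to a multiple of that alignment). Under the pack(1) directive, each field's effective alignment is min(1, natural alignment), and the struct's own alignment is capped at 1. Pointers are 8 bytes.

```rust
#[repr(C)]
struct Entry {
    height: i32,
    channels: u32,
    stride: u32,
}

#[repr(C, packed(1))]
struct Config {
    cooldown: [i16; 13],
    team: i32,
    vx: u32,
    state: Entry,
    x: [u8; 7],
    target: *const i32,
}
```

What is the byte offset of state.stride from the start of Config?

42

Entry: height at 0 (size 4, align 4) → ends 4; channels at 4 (size 4, align 4) → ends 8; stride at 8 (size 4, align 4) → ends 12; total 12 bytes, alignment 4
cooldown at 0 (size 26, align 1) → ends 26
team at 26 (size 4, align 1) → ends 30
vx at 30 (size 4, align 1) → ends 34
state at 34 (size 12, align 1) → ends 46
within Entry: stride at 8
34 + 8 = 42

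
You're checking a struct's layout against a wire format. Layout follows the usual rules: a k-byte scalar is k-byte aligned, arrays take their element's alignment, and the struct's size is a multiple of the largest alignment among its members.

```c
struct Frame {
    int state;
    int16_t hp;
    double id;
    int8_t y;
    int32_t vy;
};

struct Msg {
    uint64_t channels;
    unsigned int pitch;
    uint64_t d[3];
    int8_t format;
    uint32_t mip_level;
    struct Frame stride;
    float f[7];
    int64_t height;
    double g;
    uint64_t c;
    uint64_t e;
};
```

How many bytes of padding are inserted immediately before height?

4

Frame: state at 0 (size 4, align 4) → ends 4; hp at 4 (size 2, align 2) → ends 6; pad 2 to align 8 for id; id at 8 (size 8, align 8) → ends 16; y at 16 (size 1, align 1) → ends 17; pad 3 to align 4 for vy; vy at 20 (size 4, align 4) → ends 24; total 24 bytes, alignment 8
channels at 0 (size 8, align 8) → ends 8
pitch at 8 (size 4, align 4) → ends 12
pad 4 to align 8 for d
d at 16 (size 24, align 8) → ends 40
format at 40 (size 1, align 1) → ends 41
pad 3 to align 4 for mip_level
mip_level at 44 (size 4, align 4) → ends 48
stride at 48 (size 24, align 8) → ends 72
f at 72 (size 28, align 4) → ends 100
pad 4 to align 8 for height
height at 104 (size 8, align 8) → ends 112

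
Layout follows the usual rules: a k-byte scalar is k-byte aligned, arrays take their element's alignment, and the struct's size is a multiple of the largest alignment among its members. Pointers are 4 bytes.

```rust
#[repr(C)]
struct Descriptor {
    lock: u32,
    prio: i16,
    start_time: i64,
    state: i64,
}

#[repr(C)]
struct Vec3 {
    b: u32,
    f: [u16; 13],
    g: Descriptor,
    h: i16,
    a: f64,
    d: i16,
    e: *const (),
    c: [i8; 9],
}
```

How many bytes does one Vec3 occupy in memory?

Descriptor: @0: lock [4B, align 4] → 4; @4: prio [2B, align 2] → 6; +2 pad (align 8); @8: start_time [8B, align 8] → 16; @16: state [8B, align 8] → 24; size 24, align 8
@0: b [4B, align 4] → 4
@4: f [26B, align 2] → 30
+2 pad (align 8)
@32: g [24B, align 8] → 56
@56: h [2B, align 2] → 58
+6 pad (align 8)
@64: a [8B, align 8] → 72
@72: d [2B, align 2] → 74
+2 pad (align 4)
@76: e [4B, align 4] → 80
@80: c [9B, align 1] → 89
+7 tail pad (align 8)
size 96, align 8

96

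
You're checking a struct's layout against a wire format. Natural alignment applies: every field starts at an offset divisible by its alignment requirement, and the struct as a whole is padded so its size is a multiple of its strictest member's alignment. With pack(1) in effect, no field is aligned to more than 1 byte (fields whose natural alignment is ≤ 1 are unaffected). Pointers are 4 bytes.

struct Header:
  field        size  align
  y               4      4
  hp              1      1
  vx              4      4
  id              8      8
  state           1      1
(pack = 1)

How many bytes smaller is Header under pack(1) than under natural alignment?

14

natural layout:
  @0: y [4B, align 4] → 4
  @4: hp [1B, align 1] → 5
  +3 pad (align 4)
  @8: vx [4B, align 4] → 12
  +4 pad (align 8)
  @16: id [8B, align 8] → 24
  @24: state [1B, align 1] → 25
  +7 tail pad (align 8)
  size 32, align 8
packed(1) layout:
  @0: y [4B, align 1] → 4
  @4: hp [1B, align 1] → 5
  @5: vx [4B, align 1] → 9
  @9: id [8B, align 1] → 17
  @17: state [1B, align 1] → 18
  size 18, align 1
32 − 18 = 14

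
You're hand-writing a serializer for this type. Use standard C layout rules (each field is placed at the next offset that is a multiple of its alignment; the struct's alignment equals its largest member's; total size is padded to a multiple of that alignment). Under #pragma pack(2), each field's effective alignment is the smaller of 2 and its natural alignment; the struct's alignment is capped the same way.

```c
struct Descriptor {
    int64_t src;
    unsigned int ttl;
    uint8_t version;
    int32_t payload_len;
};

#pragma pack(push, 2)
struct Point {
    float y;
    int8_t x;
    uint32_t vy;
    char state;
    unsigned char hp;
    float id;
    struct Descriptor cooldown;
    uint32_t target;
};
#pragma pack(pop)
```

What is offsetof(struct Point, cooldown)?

Descriptor: src at 0 (size 8, align 8) → ends 8; ttl at 8 (size 4, align 4) → ends 12; version at 12 (size 1, align 1) → ends 13; pad 3 to align 4 for payload_len; payload_len at 16 (size 4, align 4) → ends 20; tail pad 4 to reach multiple of 8; total 24 bytes, alignment 8
y at 0 (size 4, align 2) → ends 4
x at 4 (size 1, align 1) → ends 5
pad 1 to align 2 for vy
vy at 6 (size 4, align 2) → ends 10
state at 10 (size 1, align 1) → ends 11
hp at 11 (size 1, align 1) → ends 12
id at 12 (size 4, align 2) → ends 16
cooldown at 16 (size 24, align 2) → ends 40

16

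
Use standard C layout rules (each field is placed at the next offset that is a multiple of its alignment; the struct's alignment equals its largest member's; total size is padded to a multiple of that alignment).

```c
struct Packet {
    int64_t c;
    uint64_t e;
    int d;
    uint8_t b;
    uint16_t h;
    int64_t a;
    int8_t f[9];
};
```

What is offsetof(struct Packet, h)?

22

@0: c [8B, align 8] → 8
@8: e [8B, align 8] → 16
@16: d [4B, align 4] → 20
@20: b [1B, align 1] → 21
+1 pad (align 2)
@22: h [2B, align 2] → 24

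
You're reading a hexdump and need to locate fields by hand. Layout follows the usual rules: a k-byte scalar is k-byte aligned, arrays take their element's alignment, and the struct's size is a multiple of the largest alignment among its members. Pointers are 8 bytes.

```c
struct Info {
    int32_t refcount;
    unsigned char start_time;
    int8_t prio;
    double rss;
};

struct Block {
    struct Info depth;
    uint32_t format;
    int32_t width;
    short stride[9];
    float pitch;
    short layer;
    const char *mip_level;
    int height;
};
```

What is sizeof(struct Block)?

72 bytes

Info: @0: refcount [4B, align 4] → 4; @4: start_time [1B, align 1] → 5; @5: prio [1B, align 1] → 6; +2 pad (align 8); @8: rss [8B, align 8] → 16; size 16, align 8
@0: depth [16B, align 8] → 16
@16: format [4B, align 4] → 20
@20: width [4B, align 4] → 24
@24: stride [18B, align 2] → 42
+2 pad (align 4)
@44: pitch [4B, align 4] → 48
@48: layer [2B, align 2] → 50
+6 pad (align 8)
@56: mip_level [8B, align 8] → 64
@64: height [4B, align 4] → 68
+4 tail pad (align 8)
size 72, align 8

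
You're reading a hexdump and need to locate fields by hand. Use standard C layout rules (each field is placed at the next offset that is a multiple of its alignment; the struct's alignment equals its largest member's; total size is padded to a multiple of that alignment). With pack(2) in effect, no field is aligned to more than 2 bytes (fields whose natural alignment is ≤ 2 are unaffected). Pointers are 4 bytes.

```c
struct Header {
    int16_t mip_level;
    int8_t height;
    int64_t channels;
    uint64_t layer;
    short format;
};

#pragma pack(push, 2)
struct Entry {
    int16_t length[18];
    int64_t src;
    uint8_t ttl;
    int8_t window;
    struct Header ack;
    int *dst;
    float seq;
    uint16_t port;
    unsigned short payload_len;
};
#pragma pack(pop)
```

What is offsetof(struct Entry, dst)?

78

Header: mip_level at 0 (size 2, align 2) → ends 2; height at 2 (size 1, align 1) → ends 3; pad 5 to align 8 for channels; channels at 8 (size 8, align 8) → ends 16; layer at 16 (size 8, align 8) → ends 24; format at 24 (size 2, align 2) → ends 26; tail pad 6 to reach multiple of 8; total 32 bytes, alignment 8
length at 0 (size 36, align 2) → ends 36
src at 36 (size 8, align 2) → ends 44
ttl at 44 (size 1, align 1) → ends 45
window at 45 (size 1, align 1) → ends 46
ack at 46 (size 32, align 2) → ends 78
dst at 78 (size 4, align 2) → ends 82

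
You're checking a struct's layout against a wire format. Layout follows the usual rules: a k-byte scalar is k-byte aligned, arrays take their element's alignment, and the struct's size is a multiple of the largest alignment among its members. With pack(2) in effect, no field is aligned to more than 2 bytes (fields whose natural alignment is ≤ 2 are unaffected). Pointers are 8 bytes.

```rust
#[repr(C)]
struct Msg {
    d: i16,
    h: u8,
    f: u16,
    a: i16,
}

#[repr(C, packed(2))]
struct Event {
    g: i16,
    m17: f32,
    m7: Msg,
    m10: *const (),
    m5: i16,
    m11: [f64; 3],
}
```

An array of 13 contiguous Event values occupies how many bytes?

624

Msg: 0..2  d  (2B, 2-aligned); 2..3  h  (1B, 1-aligned); 3..4  -- padding (1B); 4..6  f  (2B, 2-aligned); 6..8  a  (2B, 2-aligned); sizeof = 8, alignof = 2
0..2  g  (2B, 2-aligned)
2..6  m17  (4B, 2-aligned)
6..14  m7  (8B, 2-aligned)
14..22  m10  (8B, 2-aligned)
22..24  m5  (2B, 2-aligned)
24..48  m11  (24B, 2-aligned)
sizeof = 48, alignof = 2
array of 13: 13 × 48 = 624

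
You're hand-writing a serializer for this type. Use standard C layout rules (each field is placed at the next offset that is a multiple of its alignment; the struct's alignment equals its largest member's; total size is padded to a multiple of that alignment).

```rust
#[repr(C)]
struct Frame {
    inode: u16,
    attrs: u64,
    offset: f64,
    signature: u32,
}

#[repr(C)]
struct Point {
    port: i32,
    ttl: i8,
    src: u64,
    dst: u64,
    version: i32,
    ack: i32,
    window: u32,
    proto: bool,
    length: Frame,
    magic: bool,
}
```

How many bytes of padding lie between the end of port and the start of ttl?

0

Frame: @0: inode [2B, align 2] → 2; +6 pad (align 8); @8: attrs [8B, align 8] → 16; @16: offset [8B, align 8] → 24; @24: signature [4B, align 4] → 28; +4 tail pad (align 8); size 32, align 8
@0: port [4B, align 4] → 4
@4: ttl [1B, align 1] → 5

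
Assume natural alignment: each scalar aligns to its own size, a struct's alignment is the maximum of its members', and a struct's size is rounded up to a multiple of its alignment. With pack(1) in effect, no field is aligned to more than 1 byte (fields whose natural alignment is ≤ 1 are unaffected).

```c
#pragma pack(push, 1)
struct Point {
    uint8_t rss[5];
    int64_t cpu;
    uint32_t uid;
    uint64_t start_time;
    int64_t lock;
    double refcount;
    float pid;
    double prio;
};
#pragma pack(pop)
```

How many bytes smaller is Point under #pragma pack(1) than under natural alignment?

natural layout:
  0..5  rss  (5B, 1-aligned)
  5..8  -- padding (3B)
  8..16  cpu  (8B, 8-aligned)
  16..20  uid  (4B, 4-aligned)
  20..24  -- padding (4B)
  24..32  start_time  (8B, 8-aligned)
  32..40  lock  (8B, 8-aligned)
  40..48  refcount  (8B, 8-aligned)
  48..52  pid  (4B, 4-aligned)
  52..56  -- padding (4B)
  56..64  prio  (8B, 8-aligned)
  sizeof = 64, alignof = 8
packed(1) layout:
  0..5  rss  (5B, 1-aligned)
  5..13  cpu  (8B, 1-aligned)
  13..17  uid  (4B, 1-aligned)
  17..25  start_time  (8B, 1-aligned)
  25..33  lock  (8B, 1-aligned)
  33..41  refcount  (8B, 1-aligned)
  41..45  pid  (4B, 1-aligned)
  45..53  prio  (8B, 1-aligned)
  sizeof = 53, alignof = 1
64 − 53 = 11

11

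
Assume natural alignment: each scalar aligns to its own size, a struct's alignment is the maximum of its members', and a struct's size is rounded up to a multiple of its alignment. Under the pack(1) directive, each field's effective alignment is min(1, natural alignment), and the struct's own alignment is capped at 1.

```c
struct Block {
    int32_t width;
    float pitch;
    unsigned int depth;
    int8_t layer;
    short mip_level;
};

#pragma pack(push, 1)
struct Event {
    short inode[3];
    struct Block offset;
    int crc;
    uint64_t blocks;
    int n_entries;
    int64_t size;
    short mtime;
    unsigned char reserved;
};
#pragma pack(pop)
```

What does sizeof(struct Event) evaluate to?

Block: @0: width [4B, align 4] → 4; @4: pitch [4B, align 4] → 8; @8: depth [4B, align 4] → 12; @12: layer [1B, align 1] → 13; +1 pad (align 2); @14: mip_level [2B, align 2] → 16; size 16, align 4
@0: inode [6B, align 1] → 6
@6: offset [16B, align 1] → 22
@22: crc [4B, align 1] → 26
@26: blocks [8B, align 1] → 34
@34: n_entries [4B, align 1] → 38
@38: size [8B, align 1] → 46
@46: mtime [2B, align 1] → 48
@48: reserved [1B, align 1] → 49
size 49, align 1

49 bytes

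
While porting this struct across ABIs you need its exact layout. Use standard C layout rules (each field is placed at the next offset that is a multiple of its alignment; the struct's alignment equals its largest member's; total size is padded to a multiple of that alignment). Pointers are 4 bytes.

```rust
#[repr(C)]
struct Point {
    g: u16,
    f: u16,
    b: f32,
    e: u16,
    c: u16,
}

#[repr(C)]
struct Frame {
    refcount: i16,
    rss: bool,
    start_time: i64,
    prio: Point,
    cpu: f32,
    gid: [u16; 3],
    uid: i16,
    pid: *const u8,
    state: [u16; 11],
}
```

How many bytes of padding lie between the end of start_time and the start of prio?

0

Point: 0..2  g  (2B, 2-aligned); 2..4  f  (2B, 2-aligned); 4..8  b  (4B, 4-aligned); 8..10  e  (2B, 2-aligned); 10..12  c  (2B, 2-aligned); sizeof = 12, alignof = 4
0..2  refcount  (2B, 2-aligned)
2..3  rss  (1B, 1-aligned)
3..8  -- padding (5B)
8..16  start_time  (8B, 8-aligned)
16..28  prio  (12B, 4-aligned)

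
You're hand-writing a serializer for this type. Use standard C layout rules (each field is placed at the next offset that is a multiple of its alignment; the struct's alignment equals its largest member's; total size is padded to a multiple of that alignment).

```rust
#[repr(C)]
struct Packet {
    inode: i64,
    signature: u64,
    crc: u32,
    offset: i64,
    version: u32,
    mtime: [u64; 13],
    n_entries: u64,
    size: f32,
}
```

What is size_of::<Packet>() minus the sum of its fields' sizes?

inode at 0 (size 8, align 8) → ends 8
signature at 8 (size 8, align 8) → ends 16
crc at 16 (size 4, align 4) → ends 20
pad 4 to align 8 for offset
offset at 24 (size 8, align 8) → ends 32
version at 32 (size 4, align 4) → ends 36
pad 4 to align 8 for mtime
mtime at 40 (size 104, align 8) → ends 144
n_entries at 144 (size 8, align 8) → ends 152
size at 152 (size 4, align 4) → ends 156
tail pad 4 to reach multiple of 8
total 160 bytes, alignment 8
data bytes 148, size 160 → padding 12

12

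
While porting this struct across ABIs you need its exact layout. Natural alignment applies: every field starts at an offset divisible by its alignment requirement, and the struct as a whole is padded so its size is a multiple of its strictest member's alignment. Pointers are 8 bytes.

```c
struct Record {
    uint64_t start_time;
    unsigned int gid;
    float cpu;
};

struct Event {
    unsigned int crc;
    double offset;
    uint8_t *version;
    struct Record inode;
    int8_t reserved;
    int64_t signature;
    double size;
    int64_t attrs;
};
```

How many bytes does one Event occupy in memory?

72

Record: 0..8  start_time  (8B, 8-aligned); 8..12  gid  (4B, 4-aligned); 12..16  cpu  (4B, 4-aligned); sizeof = 16, alignof = 8
0..4  crc  (4B, 4-aligned)
4..8  -- padding (4B)
8..16  offset  (8B, 8-aligned)
16..24  version  (8B, 8-aligned)
24..40  inode  (16B, 8-aligned)
40..41  reserved  (1B, 1-aligned)
41..48  -- padding (7B)
48..56  signature  (8B, 8-aligned)
56..64  size  (8B, 8-aligned)
64..72  attrs  (8B, 8-aligned)
sizeof = 72, alignof = 8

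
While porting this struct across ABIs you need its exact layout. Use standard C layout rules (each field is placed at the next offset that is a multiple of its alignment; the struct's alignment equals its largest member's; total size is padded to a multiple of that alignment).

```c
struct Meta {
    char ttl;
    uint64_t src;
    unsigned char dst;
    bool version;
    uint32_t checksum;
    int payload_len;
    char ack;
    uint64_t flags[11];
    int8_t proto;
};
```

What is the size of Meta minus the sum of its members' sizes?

@0: ttl [1B, align 1] → 1
+7 pad (align 8)
@8: src [8B, align 8] → 16
@16: dst [1B, align 1] → 17
@17: version [1B, align 1] → 18
+2 pad (align 4)
@20: checksum [4B, align 4] → 24
@24: payload_len [4B, align 4] → 28
@28: ack [1B, align 1] → 29
+3 pad (align 8)
@32: flags [88B, align 8] → 120
@120: proto [1B, align 1] → 121
+7 tail pad (align 8)
size 128, align 8
data bytes 109, size 128 → padding 19

19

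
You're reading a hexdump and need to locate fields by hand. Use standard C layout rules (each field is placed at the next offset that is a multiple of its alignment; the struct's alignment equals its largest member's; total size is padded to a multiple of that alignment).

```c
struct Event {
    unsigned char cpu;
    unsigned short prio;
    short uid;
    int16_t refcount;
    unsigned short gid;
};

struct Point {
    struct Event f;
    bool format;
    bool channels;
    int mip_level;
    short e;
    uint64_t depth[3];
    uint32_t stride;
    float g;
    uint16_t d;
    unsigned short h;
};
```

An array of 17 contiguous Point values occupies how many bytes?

1088

Event: cpu at 0 (size 1, align 1) → ends 1; pad 1 to align 2 for prio; prio at 2 (size 2, align 2) → ends 4; uid at 4 (size 2, align 2) → ends 6; refcount at 6 (size 2, align 2) → ends 8; gid at 8 (size 2, align 2) → ends 10; total 10 bytes, alignment 2
f at 0 (size 10, align 2) → ends 10
format at 10 (size 1, align 1) → ends 11
channels at 11 (size 1, align 1) → ends 12
mip_level at 12 (size 4, align 4) → ends 16
e at 16 (size 2, align 2) → ends 18
pad 6 to align 8 for depth
depth at 24 (size 24, align 8) → ends 48
stride at 48 (size 4, align 4) → ends 52
g at 52 (size 4, align 4) → ends 56
d at 56 (size 2, align 2) → ends 58
h at 58 (size 2, align 2) → ends 60
tail pad 4 to reach multiple of 8
total 64 bytes, alignment 8
array of 17: 17 × 64 = 1088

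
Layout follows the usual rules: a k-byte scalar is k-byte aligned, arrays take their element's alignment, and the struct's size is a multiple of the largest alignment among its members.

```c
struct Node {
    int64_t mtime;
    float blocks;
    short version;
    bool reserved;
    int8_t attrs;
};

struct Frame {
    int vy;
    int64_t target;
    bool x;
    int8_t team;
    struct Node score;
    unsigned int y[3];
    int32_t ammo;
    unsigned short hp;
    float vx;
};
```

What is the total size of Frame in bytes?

64 bytes

Node: @0: mtime [8B, align 8] → 8; @8: blocks [4B, align 4] → 12; @12: version [2B, align 2] → 14; @14: reserved [1B, align 1] → 15; @15: attrs [1B, align 1] → 16; size 16, align 8
@0: vy [4B, align 4] → 4
+4 pad (align 8)
@8: target [8B, align 8] → 16
@16: x [1B, align 1] → 17
@17: team [1B, align 1] → 18
+6 pad (align 8)
@24: score [16B, align 8] → 40
@40: y [12B, align 4] → 52
@52: ammo [4B, align 4] → 56
@56: hp [2B, align 2] → 58
+2 pad (align 4)
@60: vx [4B, align 4] → 64
size 64, align 8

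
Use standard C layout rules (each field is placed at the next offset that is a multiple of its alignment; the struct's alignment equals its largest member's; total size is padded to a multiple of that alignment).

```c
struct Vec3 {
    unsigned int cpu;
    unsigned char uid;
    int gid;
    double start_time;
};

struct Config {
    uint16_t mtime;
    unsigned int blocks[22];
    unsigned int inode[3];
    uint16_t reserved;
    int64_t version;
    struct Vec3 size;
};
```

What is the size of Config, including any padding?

Vec3: cpu at 0 (size 4, align 4) → ends 4; uid at 4 (size 1, align 1) → ends 5; pad 3 to align 4 for gid; gid at 8 (size 4, align 4) → ends 12; pad 4 to align 8 for start_time; start_time at 16 (size 8, align 8) → ends 24; total 24 bytes, alignment 8
mtime at 0 (size 2, align 2) → ends 2
pad 2 to align 4 for blocks
blocks at 4 (size 88, align 4) → ends 92
inode at 92 (size 12, align 4) → ends 104
reserved at 104 (size 2, align 2) → ends 106
pad 6 to align 8 for version
version at 112 (size 8, align 8) → ends 120
size at 120 (size 24, align 8) → ends 144
total 144 bytes, alignment 8

144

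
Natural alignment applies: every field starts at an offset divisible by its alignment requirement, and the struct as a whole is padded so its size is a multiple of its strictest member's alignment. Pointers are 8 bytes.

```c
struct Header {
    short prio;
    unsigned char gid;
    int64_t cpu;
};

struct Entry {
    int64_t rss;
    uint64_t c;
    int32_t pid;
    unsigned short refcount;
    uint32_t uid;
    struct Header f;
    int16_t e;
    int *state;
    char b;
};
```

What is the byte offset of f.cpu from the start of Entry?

Header: @0: prio [2B, align 2] → 2; @2: gid [1B, align 1] → 3; +5 pad (align 8); @8: cpu [8B, align 8] → 16; size 16, align 8
@0: rss [8B, align 8] → 8
@8: c [8B, align 8] → 16
@16: pid [4B, align 4] → 20
@20: refcount [2B, align 2] → 22
+2 pad (align 4)
@24: uid [4B, align 4] → 28
+4 pad (align 8)
@32: f [16B, align 8] → 48
within Header: cpu at 8
32 + 8 = 40

40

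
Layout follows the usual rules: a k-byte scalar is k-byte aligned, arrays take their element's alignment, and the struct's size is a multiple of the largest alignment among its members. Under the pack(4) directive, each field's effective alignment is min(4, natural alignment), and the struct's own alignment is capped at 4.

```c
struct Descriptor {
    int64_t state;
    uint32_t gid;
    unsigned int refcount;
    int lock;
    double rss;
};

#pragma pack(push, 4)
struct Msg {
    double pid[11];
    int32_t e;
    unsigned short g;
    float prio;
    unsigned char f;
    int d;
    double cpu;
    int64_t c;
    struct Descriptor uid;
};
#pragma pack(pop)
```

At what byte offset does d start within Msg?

104

Descriptor: 0..8  state  (8B, 8-aligned); 8..12  gid  (4B, 4-aligned); 12..16  refcount  (4B, 4-aligned); 16..20  lock  (4B, 4-aligned); 20..24  -- padding (4B); 24..32  rss  (8B, 8-aligned); sizeof = 32, alignof = 8
0..88  pid  (88B, 4-aligned)
88..92  e  (4B, 4-aligned)
92..94  g  (2B, 2-aligned)
94..96  -- padding (2B)
96..100  prio  (4B, 4-aligned)
100..101  f  (1B, 1-aligned)
101..104  -- padding (3B)
104..108  d  (4B, 4-aligned)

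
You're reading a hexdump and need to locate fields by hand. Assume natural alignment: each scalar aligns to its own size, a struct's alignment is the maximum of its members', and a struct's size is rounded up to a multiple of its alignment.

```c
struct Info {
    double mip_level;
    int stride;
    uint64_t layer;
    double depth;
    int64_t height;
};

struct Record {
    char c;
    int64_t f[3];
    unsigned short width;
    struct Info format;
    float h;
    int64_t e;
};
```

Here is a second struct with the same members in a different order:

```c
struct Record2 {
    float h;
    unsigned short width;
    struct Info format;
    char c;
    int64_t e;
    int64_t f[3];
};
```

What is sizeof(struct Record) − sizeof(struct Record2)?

Info: 0..8  mip_level  (8B, 8-aligned); 8..12  stride  (4B, 4-aligned); 12..16  -- padding (4B); 16..24  layer  (8B, 8-aligned); 24..32  depth  (8B, 8-aligned); 32..40  height  (8B, 8-aligned); sizeof = 40, alignof = 8
0..1  c  (1B, 1-aligned)
1..8  -- padding (7B)
8..32  f  (24B, 8-aligned)
32..34  width  (2B, 2-aligned)
34..40  -- padding (6B)
40..80  format  (40B, 8-aligned)
80..84  h  (4B, 4-aligned)
84..88  -- padding (4B)
88..96  e  (8B, 8-aligned)
sizeof = 96, alignof = 8
— Record2 —
0..4  h  (4B, 4-aligned)
4..6  width  (2B, 2-aligned)
6..8  -- padding (2B)
8..48  format  (40B, 8-aligned)
48..49  c  (1B, 1-aligned)
49..56  -- padding (7B)
56..64  e  (8B, 8-aligned)
64..88  f  (24B, 8-aligned)
sizeof = 88, alignof = 8
96 − 88 = 8

8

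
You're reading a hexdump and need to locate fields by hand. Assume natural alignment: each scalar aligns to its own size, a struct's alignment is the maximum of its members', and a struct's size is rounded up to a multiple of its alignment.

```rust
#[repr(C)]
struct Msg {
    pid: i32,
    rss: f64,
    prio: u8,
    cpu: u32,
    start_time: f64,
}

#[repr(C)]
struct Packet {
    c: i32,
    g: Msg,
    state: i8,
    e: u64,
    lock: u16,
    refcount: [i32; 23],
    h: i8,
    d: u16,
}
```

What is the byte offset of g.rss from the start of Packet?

16

Msg: 0..4  pid  (4B, 4-aligned); 4..8  -- padding (4B); 8..16  rss  (8B, 8-aligned); 16..17  prio  (1B, 1-aligned); 17..20  -- padding (3B); 20..24  cpu  (4B, 4-aligned); 24..32  start_time  (8B, 8-aligned); sizeof = 32, alignof = 8
0..4  c  (4B, 4-aligned)
4..8  -- padding (4B)
8..40  g  (32B, 8-aligned)
within Msg: rss at 8
8 + 8 = 16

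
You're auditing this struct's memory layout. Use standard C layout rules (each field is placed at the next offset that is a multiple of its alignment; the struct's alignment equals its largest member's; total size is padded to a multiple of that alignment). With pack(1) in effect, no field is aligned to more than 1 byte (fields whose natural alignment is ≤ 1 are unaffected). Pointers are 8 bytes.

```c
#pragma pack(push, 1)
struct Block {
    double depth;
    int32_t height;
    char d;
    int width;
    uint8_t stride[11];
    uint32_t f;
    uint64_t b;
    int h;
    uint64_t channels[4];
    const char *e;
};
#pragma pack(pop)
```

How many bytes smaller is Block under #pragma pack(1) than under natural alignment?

natural layout:
  0..8  depth  (8B, 8-aligned)
  8..12  height  (4B, 4-aligned)
  12..13  d  (1B, 1-aligned)
  13..16  -- padding (3B)
  16..20  width  (4B, 4-aligned)
  20..31  stride  (11B, 1-aligned)
  31..32  -- padding (1B)
  32..36  f  (4B, 4-aligned)
  36..40  -- padding (4B)
  40..48  b  (8B, 8-aligned)
  48..52  h  (4B, 4-aligned)
  52..56  -- padding (4B)
  56..88  channels  (32B, 8-aligned)
  88..96  e  (8B, 8-aligned)
  sizeof = 96, alignof = 8
packed(1) layout:
  0..8  depth  (8B, 1-aligned)
  8..12  height  (4B, 1-aligned)
  12..13  d  (1B, 1-aligned)
  13..17  width  (4B, 1-aligned)
  17..28  stride  (11B, 1-aligned)
  28..32  f  (4B, 1-aligned)
  32..40  b  (8B, 1-aligned)
  40..44  h  (4B, 1-aligned)
  44..76  channels  (32B, 1-aligned)
  76..84  e  (8B, 1-aligned)
  sizeof = 84, alignof = 1
96 − 84 = 12

12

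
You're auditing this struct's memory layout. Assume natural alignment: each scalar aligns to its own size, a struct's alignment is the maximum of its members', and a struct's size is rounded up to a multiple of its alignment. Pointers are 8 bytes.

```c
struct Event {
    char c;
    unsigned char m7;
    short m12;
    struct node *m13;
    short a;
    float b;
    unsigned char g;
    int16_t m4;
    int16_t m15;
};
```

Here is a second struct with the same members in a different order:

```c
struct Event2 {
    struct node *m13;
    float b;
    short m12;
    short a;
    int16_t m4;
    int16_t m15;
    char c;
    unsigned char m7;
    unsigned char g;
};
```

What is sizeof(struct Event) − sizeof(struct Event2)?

@0: c [1B, align 1] → 1
@1: m7 [1B, align 1] → 2
@2: m12 [2B, align 2] → 4
+4 pad (align 8)
@8: m13 [8B, align 8] → 16
@16: a [2B, align 2] → 18
+2 pad (align 4)
@20: b [4B, align 4] → 24
@24: g [1B, align 1] → 25
+1 pad (align 2)
@26: m4 [2B, align 2] → 28
@28: m15 [2B, align 2] → 30
+2 tail pad (align 8)
size 32, align 8
— Event2 —
@0: m13 [8B, align 8] → 8
@8: b [4B, align 4] → 12
@12: m12 [2B, align 2] → 14
@14: a [2B, align 2] → 16
@16: m4 [2B, align 2] → 18
@18: m15 [2B, align 2] → 20
@20: c [1B, align 1] → 21
@21: m7 [1B, align 1] → 22
@22: g [1B, align 1] → 23
+1 tail pad (align 8)
size 24, align 8
32 − 24 = 8

8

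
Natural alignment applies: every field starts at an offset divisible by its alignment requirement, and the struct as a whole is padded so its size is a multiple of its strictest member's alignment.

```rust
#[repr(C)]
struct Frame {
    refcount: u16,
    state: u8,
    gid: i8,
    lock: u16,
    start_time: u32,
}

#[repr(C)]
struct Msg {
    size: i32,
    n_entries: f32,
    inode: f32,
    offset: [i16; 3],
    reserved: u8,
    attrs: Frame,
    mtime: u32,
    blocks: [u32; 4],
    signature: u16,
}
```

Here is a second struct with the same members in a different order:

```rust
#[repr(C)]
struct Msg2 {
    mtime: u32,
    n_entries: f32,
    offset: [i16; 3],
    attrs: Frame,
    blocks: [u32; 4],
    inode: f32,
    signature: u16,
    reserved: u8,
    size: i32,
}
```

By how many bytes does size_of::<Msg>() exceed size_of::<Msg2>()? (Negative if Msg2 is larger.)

Frame: @0: refcount [2B, align 2] → 2; @2: state [1B, align 1] → 3; @3: gid [1B, align 1] → 4; @4: lock [2B, align 2] → 6; +2 pad (align 4); @8: start_time [4B, align 4] → 12; size 12, align 4
@0: size [4B, align 4] → 4
@4: n_entries [4B, align 4] → 8
@8: inode [4B, align 4] → 12
@12: offset [6B, align 2] → 18
@18: reserved [1B, align 1] → 19
+1 pad (align 4)
@20: attrs [12B, align 4] → 32
@32: mtime [4B, align 4] → 36
@36: blocks [16B, align 4] → 52
@52: signature [2B, align 2] → 54
+2 tail pad (align 4)
size 56, align 4
— Msg2 —
@0: mtime [4B, align 4] → 4
@4: n_entries [4B, align 4] → 8
@8: offset [6B, align 2] → 14
+2 pad (align 4)
@16: attrs [12B, align 4] → 28
@28: blocks [16B, align 4] → 44
@44: inode [4B, align 4] → 48
@48: signature [2B, align 2] → 50
@50: reserved [1B, align 1] → 51
+1 pad (align 4)
@52: size [4B, align 4] → 56
size 56, align 4
56 − 56 = 0

0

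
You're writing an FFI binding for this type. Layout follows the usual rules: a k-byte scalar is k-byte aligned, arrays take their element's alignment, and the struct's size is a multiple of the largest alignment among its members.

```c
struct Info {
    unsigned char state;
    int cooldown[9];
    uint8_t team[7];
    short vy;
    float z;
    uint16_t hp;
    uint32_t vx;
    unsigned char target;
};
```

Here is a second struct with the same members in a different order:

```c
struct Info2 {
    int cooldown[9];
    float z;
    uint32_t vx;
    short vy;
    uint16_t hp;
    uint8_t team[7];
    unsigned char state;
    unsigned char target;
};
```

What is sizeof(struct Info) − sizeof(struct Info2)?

0..1  state  (1B, 1-aligned)
1..4  -- padding (3B)
4..40  cooldown  (36B, 4-aligned)
40..47  team  (7B, 1-aligned)
47..48  -- padding (1B)
48..50  vy  (2B, 2-aligned)
50..52  -- padding (2B)
52..56  z  (4B, 4-aligned)
56..58  hp  (2B, 2-aligned)
58..60  -- padding (2B)
60..64  vx  (4B, 4-aligned)
64..65  target  (1B, 1-aligned)
65..68  -- tail padding (3B)
sizeof = 68, alignof = 4
— Info2 —
0..36  cooldown  (36B, 4-aligned)
36..40  z  (4B, 4-aligned)
40..44  vx  (4B, 4-aligned)
44..46  vy  (2B, 2-aligned)
46..48  hp  (2B, 2-aligned)
48..55  team  (7B, 1-aligned)
55..56  state  (1B, 1-aligned)
56..57  target  (1B, 1-aligned)
57..60  -- tail padding (3B)
sizeof = 60, alignof = 4
68 − 60 = 8

8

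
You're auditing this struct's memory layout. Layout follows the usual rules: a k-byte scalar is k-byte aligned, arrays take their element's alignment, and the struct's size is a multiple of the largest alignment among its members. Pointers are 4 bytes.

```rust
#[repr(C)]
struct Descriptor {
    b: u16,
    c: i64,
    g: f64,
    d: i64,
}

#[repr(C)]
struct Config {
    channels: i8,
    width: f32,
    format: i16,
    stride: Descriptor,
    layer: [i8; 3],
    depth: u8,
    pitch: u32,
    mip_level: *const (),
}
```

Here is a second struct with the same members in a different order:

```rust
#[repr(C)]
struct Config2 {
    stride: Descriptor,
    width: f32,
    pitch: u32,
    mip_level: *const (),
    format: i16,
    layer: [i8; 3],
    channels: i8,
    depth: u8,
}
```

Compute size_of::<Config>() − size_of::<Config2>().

8

Descriptor: b at 0 (size 2, align 2) → ends 2; pad 6 to align 8 for c; c at 8 (size 8, align 8) → ends 16; g at 16 (size 8, align 8) → ends 24; d at 24 (size 8, align 8) → ends 32; total 32 bytes, alignment 8
channels at 0 (size 1, align 1) → ends 1
pad 3 to align 4 for width
width at 4 (size 4, align 4) → ends 8
format at 8 (size 2, align 2) → ends 10
pad 6 to align 8 for stride
stride at 16 (size 32, align 8) → ends 48
layer at 48 (size 3, align 1) → ends 51
depth at 51 (size 1, align 1) → ends 52
pitch at 52 (size 4, align 4) → ends 56
mip_level at 56 (size 4, align 4) → ends 60
tail pad 4 to reach multiple of 8
total 64 bytes, alignment 8
— Config2 —
stride at 0 (size 32, align 8) → ends 32
width at 32 (size 4, align 4) → ends 36
pitch at 36 (size 4, align 4) → ends 40
mip_level at 40 (size 4, align 4) → ends 44
format at 44 (size 2, align 2) → ends 46
layer at 46 (size 3, align 1) → ends 49
channels at 49 (size 1, align 1) → ends 50
depth at 50 (size 1, align 1) → ends 51
tail pad 5 to reach multiple of 8
total 56 bytes, alignment 8
64 − 56 = 8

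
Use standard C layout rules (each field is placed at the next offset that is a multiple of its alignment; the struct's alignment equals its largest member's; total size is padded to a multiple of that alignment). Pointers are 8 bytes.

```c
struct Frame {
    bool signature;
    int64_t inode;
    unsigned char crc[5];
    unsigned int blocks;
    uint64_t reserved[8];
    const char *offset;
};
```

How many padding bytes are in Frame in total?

signature at 0 (size 1, align 1) → ends 1
pad 7 to align 8 for inode
inode at 8 (size 8, align 8) → ends 16
crc at 16 (size 5, align 1) → ends 21
pad 3 to align 4 for blocks
blocks at 24 (size 4, align 4) → ends 28
pad 4 to align 8 for reserved
reserved at 32 (size 64, align 8) → ends 96
offset at 96 (size 8, align 8) → ends 104
total 104 bytes, alignment 8
data bytes 90, size 104 → padding 14

14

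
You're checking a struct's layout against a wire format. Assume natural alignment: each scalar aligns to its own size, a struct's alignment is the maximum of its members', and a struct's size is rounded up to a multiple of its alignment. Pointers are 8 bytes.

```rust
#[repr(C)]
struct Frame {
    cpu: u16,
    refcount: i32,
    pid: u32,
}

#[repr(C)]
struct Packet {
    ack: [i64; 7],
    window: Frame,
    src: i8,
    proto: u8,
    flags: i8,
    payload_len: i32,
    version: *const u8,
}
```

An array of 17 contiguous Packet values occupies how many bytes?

Frame: @0: cpu [2B, align 2] → 2; +2 pad (align 4); @4: refcount [4B, align 4] → 8; @8: pid [4B, align 4] → 12; size 12, align 4
@0: ack [56B, align 8] → 56
@56: window [12B, align 4] → 68
@68: src [1B, align 1] → 69
@69: proto [1B, align 1] → 70
@70: flags [1B, align 1] → 71
+1 pad (align 4)
@72: payload_len [4B, align 4] → 76
+4 pad (align 8)
@80: version [8B, align 8] → 88
size 88, align 8
array of 17: 17 × 88 = 1496

1496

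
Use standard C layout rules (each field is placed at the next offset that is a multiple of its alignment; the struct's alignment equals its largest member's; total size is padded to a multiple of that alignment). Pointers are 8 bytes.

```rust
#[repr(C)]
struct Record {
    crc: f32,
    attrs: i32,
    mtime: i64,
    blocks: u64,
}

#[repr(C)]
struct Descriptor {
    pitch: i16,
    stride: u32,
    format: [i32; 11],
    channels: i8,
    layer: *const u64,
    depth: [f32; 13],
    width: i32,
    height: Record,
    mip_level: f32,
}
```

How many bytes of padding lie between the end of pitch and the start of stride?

Record: 0..4  crc  (4B, 4-aligned); 4..8  attrs  (4B, 4-aligned); 8..16  mtime  (8B, 8-aligned); 16..24  blocks  (8B, 8-aligned); sizeof = 24, alignof = 8
0..2  pitch  (2B, 2-aligned)
2..4  -- padding (2B)
4..8  stride  (4B, 4-aligned)

2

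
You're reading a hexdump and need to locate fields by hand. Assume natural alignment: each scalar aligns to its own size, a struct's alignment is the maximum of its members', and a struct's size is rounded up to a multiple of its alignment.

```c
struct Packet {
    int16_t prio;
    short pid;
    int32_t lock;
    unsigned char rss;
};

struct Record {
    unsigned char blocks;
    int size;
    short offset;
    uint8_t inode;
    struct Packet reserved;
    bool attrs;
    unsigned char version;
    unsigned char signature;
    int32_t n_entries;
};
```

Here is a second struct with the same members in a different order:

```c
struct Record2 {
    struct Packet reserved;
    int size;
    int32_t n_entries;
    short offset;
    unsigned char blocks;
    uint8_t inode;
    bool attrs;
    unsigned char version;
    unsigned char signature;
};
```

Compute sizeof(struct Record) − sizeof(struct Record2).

Packet: 0..2  prio  (2B, 2-aligned); 2..4  pid  (2B, 2-aligned); 4..8  lock  (4B, 4-aligned); 8..9  rss  (1B, 1-aligned); 9..12  -- tail padding (3B); sizeof = 12, alignof = 4
0..1  blocks  (1B, 1-aligned)
1..4  -- padding (3B)
4..8  size  (4B, 4-aligned)
8..10  offset  (2B, 2-aligned)
10..11  inode  (1B, 1-aligned)
11..12  -- padding (1B)
12..24  reserved  (12B, 4-aligned)
24..25  attrs  (1B, 1-aligned)
25..26  version  (1B, 1-aligned)
26..27  signature  (1B, 1-aligned)
27..28  -- padding (1B)
28..32  n_entries  (4B, 4-aligned)
sizeof = 32, alignof = 4
— Record2 —
0..12  reserved  (12B, 4-aligned)
12..16  size  (4B, 4-aligned)
16..20  n_entries  (4B, 4-aligned)
20..22  offset  (2B, 2-aligned)
22..23  blocks  (1B, 1-aligned)
23..24  inode  (1B, 1-aligned)
24..25  attrs  (1B, 1-aligned)
25..26  version  (1B, 1-aligned)
26..27  signature  (1B, 1-aligned)
27..28  -- tail padding (1B)
sizeof = 28, alignof = 4
32 − 28 = 4

4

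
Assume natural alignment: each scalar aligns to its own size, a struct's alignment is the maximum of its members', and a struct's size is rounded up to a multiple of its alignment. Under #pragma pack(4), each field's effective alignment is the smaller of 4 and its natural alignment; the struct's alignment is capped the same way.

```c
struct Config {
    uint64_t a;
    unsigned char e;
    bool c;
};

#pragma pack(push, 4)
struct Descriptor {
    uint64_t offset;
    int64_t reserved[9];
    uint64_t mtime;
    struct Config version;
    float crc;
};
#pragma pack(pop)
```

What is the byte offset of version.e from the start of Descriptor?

Config: 0..8  a  (8B, 8-aligned); 8..9  e  (1B, 1-aligned); 9..10  c  (1B, 1-aligned); 10..16  -- tail padding (6B); sizeof = 16, alignof = 8
0..8  offset  (8B, 4-aligned)
8..80  reserved  (72B, 4-aligned)
80..88  mtime  (8B, 4-aligned)
88..104  version  (16B, 4-aligned)
within Config: e at 8
88 + 8 = 96

96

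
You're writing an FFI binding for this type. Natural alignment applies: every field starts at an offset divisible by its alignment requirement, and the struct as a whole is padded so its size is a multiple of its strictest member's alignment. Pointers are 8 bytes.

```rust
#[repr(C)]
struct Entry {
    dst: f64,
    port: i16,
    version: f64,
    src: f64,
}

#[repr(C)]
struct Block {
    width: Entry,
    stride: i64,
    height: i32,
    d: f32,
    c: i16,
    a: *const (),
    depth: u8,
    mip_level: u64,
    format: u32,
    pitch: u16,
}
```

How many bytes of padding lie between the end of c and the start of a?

6

Entry: @0: dst [8B, align 8] → 8; @8: port [2B, align 2] → 10; +6 pad (align 8); @16: version [8B, align 8] → 24; @24: src [8B, align 8] → 32; size 32, align 8
@0: width [32B, align 8] → 32
@32: stride [8B, align 8] → 40
@40: height [4B, align 4] → 44
@44: d [4B, align 4] → 48
@48: c [2B, align 2] → 50
+6 pad (align 8)
@56: a [8B, align 8] → 64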